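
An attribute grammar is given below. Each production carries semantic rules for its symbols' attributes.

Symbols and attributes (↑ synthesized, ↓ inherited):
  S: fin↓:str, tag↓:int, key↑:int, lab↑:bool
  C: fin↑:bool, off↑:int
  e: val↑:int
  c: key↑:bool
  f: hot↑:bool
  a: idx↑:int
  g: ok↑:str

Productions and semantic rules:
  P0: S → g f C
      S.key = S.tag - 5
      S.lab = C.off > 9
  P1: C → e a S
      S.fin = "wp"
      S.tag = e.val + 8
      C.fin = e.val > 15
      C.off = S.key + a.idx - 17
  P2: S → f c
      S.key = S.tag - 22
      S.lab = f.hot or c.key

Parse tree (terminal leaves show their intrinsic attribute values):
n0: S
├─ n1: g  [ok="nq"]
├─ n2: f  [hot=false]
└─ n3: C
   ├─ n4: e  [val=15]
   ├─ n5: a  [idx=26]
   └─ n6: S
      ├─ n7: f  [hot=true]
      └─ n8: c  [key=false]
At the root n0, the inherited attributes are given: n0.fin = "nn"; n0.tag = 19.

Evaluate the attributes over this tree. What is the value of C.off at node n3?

10

1. n0.fin = "nn"  [given at root]
2. n0.tag = 19  [given at root]
3. n1.ok = "nq"  [terminal]
4. n2.hot = false  [terminal]
5. n4.val = 15  [terminal]
6. n5.idx = 26  [terminal]
7. n6.fin = "wp"  ["wp"]
8. n6.tag = 23  [e.val + 8]
9. n7.hot = true  [terminal]
10. n8.key = false  [terminal]
11. n6.key = 1  [S.tag - 22]
12. n6.lab = true  [f.hot or c.key]
13. n3.fin = false  [e.val > 15]
14. n3.off = 10  [S.key + a.idx - 17]
15. n0.key = 14  [S.tag - 5]
16. n0.lab = true  [C.off > 9]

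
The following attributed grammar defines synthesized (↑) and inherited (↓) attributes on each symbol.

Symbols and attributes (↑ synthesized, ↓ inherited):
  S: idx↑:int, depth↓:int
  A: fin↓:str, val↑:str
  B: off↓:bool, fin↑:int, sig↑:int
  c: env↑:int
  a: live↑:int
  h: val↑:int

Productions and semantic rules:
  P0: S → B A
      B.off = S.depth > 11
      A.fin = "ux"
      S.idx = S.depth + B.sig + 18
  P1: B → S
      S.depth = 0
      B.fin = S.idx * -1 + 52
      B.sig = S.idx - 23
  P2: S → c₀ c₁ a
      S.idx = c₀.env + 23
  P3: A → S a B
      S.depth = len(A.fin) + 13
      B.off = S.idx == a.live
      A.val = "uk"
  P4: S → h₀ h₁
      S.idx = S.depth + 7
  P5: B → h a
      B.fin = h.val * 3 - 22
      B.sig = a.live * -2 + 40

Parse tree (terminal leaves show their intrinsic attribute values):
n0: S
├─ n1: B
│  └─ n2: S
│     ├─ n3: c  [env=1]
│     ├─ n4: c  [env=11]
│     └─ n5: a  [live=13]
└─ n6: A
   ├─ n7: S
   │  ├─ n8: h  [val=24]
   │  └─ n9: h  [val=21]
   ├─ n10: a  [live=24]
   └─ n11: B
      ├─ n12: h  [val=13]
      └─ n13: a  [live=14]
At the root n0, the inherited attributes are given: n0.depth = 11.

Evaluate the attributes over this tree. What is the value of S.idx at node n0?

30

1. n0.depth = 11  [given at root]
2. n1.off = false  [S.depth > 11]
3. n2.depth = 0  [0]
4. n3.env = 1  [terminal]
5. n4.env = 11  [terminal]
6. n5.live = 13  [terminal]
7. n2.idx = 24  [c₀.env + 23]
8. n1.fin = 28  [S.idx * -1 + 52]
9. n1.sig = 1  [S.idx - 23]
10. n6.fin = "ux"  ["ux"]
11. n7.depth = 15  [len(A.fin) + 13]
12. n8.val = 24  [terminal]
13. n9.val = 21  [terminal]
14. n7.idx = 22  [S.depth + 7]
15. n10.live = 24  [terminal]
16. n11.off = false  [S.idx == a.live]
17. n12.val = 13  [terminal]
18. n13.live = 14  [terminal]
19. n11.fin = 17  [h.val * 3 - 22]
20. n11.sig = 12  [a.live * -2 + 40]
21. n6.val = "uk"  ["uk"]
22. n0.idx = 30  [S.depth + B.sig + 18]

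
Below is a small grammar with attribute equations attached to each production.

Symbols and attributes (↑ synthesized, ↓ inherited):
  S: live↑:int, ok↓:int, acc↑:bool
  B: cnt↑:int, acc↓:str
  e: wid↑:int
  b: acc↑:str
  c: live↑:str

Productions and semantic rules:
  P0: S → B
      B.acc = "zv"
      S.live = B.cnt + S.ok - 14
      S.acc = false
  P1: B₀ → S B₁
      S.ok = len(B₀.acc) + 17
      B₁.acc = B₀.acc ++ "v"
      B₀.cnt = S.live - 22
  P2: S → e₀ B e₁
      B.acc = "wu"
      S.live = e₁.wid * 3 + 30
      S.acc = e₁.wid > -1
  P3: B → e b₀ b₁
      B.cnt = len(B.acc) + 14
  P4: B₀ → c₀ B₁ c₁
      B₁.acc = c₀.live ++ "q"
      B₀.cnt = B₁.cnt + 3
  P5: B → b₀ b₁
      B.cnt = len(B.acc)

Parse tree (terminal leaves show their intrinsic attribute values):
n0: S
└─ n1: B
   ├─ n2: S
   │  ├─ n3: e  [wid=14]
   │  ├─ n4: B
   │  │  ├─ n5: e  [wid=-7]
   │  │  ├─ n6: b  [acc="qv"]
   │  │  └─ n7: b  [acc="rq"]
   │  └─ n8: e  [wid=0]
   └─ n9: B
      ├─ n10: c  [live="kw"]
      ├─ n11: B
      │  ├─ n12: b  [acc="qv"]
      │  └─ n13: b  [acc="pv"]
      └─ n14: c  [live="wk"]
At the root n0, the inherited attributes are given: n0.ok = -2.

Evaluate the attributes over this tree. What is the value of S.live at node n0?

-8

1. n0.ok = -2  [given at root]
2. n1.acc = "zv"  ["zv"]
3. n2.ok = 19  [len(B₀.acc) + 17]
4. n3.wid = 14  [terminal]
5. n4.acc = "wu"  ["wu"]
6. n5.wid = -7  [terminal]
7. n6.acc = "qv"  [terminal]
8. n7.acc = "rq"  [terminal]
9. n4.cnt = 16  [len(B.acc) + 14]
10. n8.wid = 0  [terminal]
11. n2.live = 30  [e₁.wid * 3 + 30]
12. n2.acc = true  [e₁.wid > -1]
13. n9.acc = "zvv"  [B₀.acc ++ "v"]
14. n10.live = "kw"  [terminal]
15. n11.acc = "kwq"  [c₀.live ++ "q"]
16. n12.acc = "qv"  [terminal]
17. n13.acc = "pv"  [terminal]
18. n11.cnt = 3  [len(B.acc)]
19. n14.live = "wk"  [terminal]
20. n9.cnt = 6  [B₁.cnt + 3]
21. n1.cnt = 8  [S.live - 22]
22. n0.live = -8  [B.cnt + S.ok - 14]
23. n0.acc = false  [false]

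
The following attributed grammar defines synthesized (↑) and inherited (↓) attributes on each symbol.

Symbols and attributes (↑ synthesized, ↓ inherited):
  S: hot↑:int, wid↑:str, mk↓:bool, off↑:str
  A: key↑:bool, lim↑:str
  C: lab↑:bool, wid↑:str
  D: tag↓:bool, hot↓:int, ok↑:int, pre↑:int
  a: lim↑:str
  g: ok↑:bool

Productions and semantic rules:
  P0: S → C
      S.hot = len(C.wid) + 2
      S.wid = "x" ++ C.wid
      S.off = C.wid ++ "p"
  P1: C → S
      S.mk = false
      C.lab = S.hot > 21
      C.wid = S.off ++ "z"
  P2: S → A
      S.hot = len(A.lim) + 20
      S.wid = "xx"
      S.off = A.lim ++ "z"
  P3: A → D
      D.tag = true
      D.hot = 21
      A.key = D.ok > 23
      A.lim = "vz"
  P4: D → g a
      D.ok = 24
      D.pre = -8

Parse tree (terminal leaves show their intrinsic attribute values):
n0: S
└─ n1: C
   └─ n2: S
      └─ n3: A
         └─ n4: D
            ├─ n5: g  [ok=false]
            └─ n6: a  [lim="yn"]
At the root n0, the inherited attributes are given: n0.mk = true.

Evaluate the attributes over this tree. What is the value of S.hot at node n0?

1. n0.mk = true  [given at root]
2. n2.mk = false  [false]
3. n4.tag = true  [true]
4. n4.hot = 21  [21]
5. n5.ok = false  [terminal]
6. n6.lim = "yn"  [terminal]
7. n4.ok = 24  [24]
8. n4.pre = -8  [-8]
9. n3.key = true  [D.ok > 23]
10. n3.lim = "vz"  ["vz"]
11. n2.hot = 22  [len(A.lim) + 20]
12. n2.wid = "xx"  ["xx"]
13. n2.off = "vzz"  [A.lim ++ "z"]
14. n1.lab = true  [S.hot > 21]
15. n1.wid = "vzzz"  [S.off ++ "z"]
16. n0.hot = 6  [len(C.wid) + 2]
17. n0.wid = "xvzzz"  ["x" ++ C.wid]
18. n0.off = "vzzzp"  [C.wid ++ "p"]

6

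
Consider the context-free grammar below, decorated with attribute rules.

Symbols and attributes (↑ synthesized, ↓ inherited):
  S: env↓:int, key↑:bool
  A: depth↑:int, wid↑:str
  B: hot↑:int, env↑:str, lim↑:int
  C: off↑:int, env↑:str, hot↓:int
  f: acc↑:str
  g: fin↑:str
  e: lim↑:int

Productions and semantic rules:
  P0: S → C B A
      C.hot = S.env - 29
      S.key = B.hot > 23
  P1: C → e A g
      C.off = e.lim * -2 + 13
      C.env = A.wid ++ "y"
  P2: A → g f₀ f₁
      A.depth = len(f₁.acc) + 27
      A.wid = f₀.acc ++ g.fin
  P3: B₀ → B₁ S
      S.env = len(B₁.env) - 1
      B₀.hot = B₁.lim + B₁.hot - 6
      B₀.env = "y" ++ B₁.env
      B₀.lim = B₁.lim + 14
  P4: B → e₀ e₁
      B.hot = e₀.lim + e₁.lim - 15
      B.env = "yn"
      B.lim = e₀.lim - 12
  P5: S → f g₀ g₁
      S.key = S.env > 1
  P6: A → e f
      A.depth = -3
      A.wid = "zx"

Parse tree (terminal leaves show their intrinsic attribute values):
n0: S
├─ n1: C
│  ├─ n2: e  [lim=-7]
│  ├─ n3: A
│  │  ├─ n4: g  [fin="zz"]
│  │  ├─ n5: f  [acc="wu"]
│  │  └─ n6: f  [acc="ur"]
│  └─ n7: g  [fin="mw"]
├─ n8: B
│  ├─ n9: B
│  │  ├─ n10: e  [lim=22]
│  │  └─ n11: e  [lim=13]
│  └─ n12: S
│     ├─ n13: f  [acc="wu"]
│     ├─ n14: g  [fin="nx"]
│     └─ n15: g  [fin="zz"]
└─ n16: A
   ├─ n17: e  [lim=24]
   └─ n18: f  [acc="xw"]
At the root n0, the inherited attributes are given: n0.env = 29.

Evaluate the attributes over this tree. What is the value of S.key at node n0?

true

1. n0.env = 29  [given at root]
2. n1.hot = 0  [S.env - 29]
3. n2.lim = -7  [terminal]
4. n4.fin = "zz"  [terminal]
5. n5.acc = "wu"  [terminal]
6. n6.acc = "ur"  [terminal]
7. n3.depth = 29  [len(f₁.acc) + 27]
8. n3.wid = "wuzz"  [f₀.acc ++ g.fin]
9. n7.fin = "mw"  [terminal]
10. n1.off = 27  [e.lim * -2 + 13]
11. n1.env = "wuzzy"  [A.wid ++ "y"]
12. n10.lim = 22  [terminal]
13. n11.lim = 13  [terminal]
14. n9.hot = 20  [e₀.lim + e₁.lim - 15]
15. n9.env = "yn"  ["yn"]
16. n9.lim = 10  [e₀.lim - 12]
17. n12.env = 1  [len(B₁.env) - 1]
18. n13.acc = "wu"  [terminal]
19. n14.fin = "nx"  [terminal]
20. n15.fin = "zz"  [terminal]
21. n12.key = false  [S.env > 1]
22. n8.hot = 24  [B₁.lim + B₁.hot - 6]
23. n8.env = "yyn"  ["y" ++ B₁.env]
24. n8.lim = 24  [B₁.lim + 14]
25. n17.lim = 24  [terminal]
26. n18.acc = "xw"  [terminal]
27. n16.depth = -3  [-3]
28. n16.wid = "zx"  ["zx"]
29. n0.key = true  [B.hot > 23]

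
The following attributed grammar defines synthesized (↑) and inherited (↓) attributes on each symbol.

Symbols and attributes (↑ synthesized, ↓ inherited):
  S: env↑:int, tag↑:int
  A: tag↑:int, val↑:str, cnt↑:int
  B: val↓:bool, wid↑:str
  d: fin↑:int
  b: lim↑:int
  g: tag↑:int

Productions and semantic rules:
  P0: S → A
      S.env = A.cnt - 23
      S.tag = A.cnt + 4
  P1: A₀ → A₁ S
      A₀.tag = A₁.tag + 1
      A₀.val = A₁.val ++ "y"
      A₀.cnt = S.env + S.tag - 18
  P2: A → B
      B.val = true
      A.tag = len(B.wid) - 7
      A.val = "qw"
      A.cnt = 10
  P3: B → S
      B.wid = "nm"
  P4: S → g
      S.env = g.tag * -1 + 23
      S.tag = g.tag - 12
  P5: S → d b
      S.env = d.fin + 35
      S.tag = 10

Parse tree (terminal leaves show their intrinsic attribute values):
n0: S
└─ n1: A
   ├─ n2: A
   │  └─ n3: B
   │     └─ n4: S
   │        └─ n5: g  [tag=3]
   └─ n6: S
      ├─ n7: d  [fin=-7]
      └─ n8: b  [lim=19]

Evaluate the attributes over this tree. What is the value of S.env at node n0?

1. n3.val = true  [true]
2. n5.tag = 3  [terminal]
3. n4.env = 20  [g.tag * -1 + 23]
4. n4.tag = -9  [g.tag - 12]
5. n3.wid = "nm"  ["nm"]
6. n2.tag = -5  [len(B.wid) - 7]
7. n2.val = "qw"  ["qw"]
8. n2.cnt = 10  [10]
9. n7.fin = -7  [terminal]
10. n8.lim = 19  [terminal]
11. n6.env = 28  [d.fin + 35]
12. n6.tag = 10  [10]
13. n1.tag = -4  [A₁.tag + 1]
14. n1.val = "qwy"  [A₁.val ++ "y"]
15. n1.cnt = 20  [S.env + S.tag - 18]
16. n0.env = -3  [A.cnt - 23]
17. n0.tag = 24  [A.cnt + 4]

-3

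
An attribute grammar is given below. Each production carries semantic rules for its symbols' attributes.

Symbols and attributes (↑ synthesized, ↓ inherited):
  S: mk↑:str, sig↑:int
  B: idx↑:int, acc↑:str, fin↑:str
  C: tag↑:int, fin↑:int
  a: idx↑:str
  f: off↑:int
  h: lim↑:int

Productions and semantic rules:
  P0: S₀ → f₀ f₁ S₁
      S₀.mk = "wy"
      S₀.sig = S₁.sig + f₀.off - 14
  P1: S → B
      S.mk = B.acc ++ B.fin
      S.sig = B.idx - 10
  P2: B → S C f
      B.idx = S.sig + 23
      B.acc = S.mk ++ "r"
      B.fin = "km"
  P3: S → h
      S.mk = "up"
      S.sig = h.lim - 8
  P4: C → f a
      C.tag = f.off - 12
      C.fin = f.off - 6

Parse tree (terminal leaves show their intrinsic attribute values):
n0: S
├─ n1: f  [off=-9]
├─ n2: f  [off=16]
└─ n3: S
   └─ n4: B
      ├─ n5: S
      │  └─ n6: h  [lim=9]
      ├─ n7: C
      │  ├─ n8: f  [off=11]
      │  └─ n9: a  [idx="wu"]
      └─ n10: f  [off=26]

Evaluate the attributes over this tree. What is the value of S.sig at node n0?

1. n1.off = -9  [terminal]
2. n2.off = 16  [terminal]
3. n6.lim = 9  [terminal]
4. n5.mk = "up"  ["up"]
5. n5.sig = 1  [h.lim - 8]
6. n8.off = 11  [terminal]
7. n9.idx = "wu"  [terminal]
8. n7.tag = -1  [f.off - 12]
9. n7.fin = 5  [f.off - 6]
10. n10.off = 26  [terminal]
11. n4.idx = 24  [S.sig + 23]
12. n4.acc = "upr"  [S.mk ++ "r"]
13. n4.fin = "km"  ["km"]
14. n3.mk = "uprkm"  [B.acc ++ B.fin]
15. n3.sig = 14  [B.idx - 10]
16. n0.mk = "wy"  ["wy"]
17. n0.sig = -9  [S₁.sig + f₀.off - 14]

-9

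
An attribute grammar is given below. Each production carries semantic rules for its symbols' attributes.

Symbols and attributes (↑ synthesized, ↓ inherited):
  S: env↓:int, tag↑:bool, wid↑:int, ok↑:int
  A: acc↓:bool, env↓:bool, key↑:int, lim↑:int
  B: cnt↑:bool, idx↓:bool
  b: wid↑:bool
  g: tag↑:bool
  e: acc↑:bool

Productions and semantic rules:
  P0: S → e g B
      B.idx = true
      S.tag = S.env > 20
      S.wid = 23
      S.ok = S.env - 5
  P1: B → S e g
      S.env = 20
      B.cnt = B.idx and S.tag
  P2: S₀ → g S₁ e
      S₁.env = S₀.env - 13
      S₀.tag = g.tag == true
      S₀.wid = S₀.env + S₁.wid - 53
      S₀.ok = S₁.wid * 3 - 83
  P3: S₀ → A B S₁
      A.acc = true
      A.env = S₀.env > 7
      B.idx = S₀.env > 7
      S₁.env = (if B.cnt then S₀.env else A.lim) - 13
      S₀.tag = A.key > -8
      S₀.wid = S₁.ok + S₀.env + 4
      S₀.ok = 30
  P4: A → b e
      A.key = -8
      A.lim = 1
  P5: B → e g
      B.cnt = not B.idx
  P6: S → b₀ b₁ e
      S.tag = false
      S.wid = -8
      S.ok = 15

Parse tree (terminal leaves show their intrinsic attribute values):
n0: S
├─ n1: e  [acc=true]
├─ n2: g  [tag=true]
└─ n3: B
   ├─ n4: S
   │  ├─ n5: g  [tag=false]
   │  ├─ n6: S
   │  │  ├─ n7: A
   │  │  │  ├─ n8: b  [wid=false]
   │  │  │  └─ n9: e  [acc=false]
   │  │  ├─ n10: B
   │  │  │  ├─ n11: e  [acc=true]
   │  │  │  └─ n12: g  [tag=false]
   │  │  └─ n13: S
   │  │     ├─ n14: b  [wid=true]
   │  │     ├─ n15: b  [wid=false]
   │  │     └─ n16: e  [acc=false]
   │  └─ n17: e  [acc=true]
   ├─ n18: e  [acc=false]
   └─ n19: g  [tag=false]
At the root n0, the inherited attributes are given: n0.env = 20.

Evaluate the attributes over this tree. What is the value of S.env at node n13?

-6

1. n0.env = 20  [given at root]
2. n1.acc = true  [terminal]
3. n2.tag = true  [terminal]
4. n3.idx = true  [true]
5. n4.env = 20  [20]
6. n5.tag = false  [terminal]
7. n6.env = 7  [S₀.env - 13]
8. n7.acc = true  [true]
9. n7.env = false  [S₀.env > 7]
10. n8.wid = false  [terminal]
11. n9.acc = false  [terminal]
12. n7.key = -8  [-8]
13. n7.lim = 1  [1]
14. n10.idx = false  [S₀.env > 7]
15. n11.acc = true  [terminal]
16. n12.tag = false  [terminal]
17. n10.cnt = true  [not B.idx]
18. n13.env = -6  [(if B.cnt then S₀.env else A.lim) - 13]
19. n14.wid = true  [terminal]
20. n15.wid = false  [terminal]
21. n16.acc = false  [terminal]
22. n13.tag = false  [false]
23. n13.wid = -8  [-8]
24. n13.ok = 15  [15]
25. n6.tag = false  [A.key > -8]
26. n6.wid = 26  [S₁.ok + S₀.env + 4]
27. n6.ok = 30  [30]
28. n17.acc = true  [terminal]
29. n4.tag = false  [g.tag == true]
30. n4.wid = -7  [S₀.env + S₁.wid - 53]
31. n4.ok = -5  [S₁.wid * 3 - 83]
32. n18.acc = false  [terminal]
33. n19.tag = false  [terminal]
34. n3.cnt = false  [B.idx and S.tag]
35. n0.tag = false  [S.env > 20]
36. n0.wid = 23  [23]
37. n0.ok = 15  [S.env - 5]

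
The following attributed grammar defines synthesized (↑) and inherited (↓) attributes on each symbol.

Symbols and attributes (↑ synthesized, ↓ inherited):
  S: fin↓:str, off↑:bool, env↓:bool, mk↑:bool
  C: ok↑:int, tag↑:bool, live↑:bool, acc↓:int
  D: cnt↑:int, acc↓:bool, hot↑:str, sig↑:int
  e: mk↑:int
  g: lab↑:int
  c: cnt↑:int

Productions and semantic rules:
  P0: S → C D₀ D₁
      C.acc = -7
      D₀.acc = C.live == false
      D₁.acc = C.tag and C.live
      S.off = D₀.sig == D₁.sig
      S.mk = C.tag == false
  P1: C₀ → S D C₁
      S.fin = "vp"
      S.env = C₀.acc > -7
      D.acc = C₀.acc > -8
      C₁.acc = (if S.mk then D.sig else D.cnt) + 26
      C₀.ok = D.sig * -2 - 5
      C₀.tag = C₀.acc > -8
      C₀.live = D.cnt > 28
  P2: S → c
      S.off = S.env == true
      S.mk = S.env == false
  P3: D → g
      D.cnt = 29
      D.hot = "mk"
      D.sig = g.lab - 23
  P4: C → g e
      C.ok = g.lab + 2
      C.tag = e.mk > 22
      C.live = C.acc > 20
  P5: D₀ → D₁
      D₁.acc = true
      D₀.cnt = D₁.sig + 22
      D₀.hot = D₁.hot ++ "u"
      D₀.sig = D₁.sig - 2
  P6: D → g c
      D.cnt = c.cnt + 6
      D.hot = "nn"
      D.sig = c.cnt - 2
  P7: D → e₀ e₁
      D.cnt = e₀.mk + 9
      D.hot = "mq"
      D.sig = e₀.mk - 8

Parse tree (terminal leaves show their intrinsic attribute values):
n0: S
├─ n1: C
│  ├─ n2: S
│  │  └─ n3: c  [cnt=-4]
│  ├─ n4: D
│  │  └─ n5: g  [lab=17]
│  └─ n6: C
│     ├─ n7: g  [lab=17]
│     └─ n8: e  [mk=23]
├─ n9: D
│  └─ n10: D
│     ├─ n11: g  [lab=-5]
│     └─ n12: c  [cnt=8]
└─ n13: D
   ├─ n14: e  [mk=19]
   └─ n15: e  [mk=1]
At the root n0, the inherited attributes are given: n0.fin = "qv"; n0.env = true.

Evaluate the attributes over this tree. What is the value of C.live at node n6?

1. n0.fin = "qv"  [given at root]
2. n0.env = true  [given at root]
3. n1.acc = -7  [-7]
4. n2.fin = "vp"  ["vp"]
5. n2.env = false  [C₀.acc > -7]
6. n3.cnt = -4  [terminal]
7. n2.off = false  [S.env == true]
8. n2.mk = true  [S.env == false]
9. n4.acc = true  [C₀.acc > -8]
10. n5.lab = 17  [terminal]
11. n4.cnt = 29  [29]
12. n4.hot = "mk"  ["mk"]
13. n4.sig = -6  [g.lab - 23]
14. n6.acc = 20  [(if S.mk then D.sig else D.cnt) + 26]
15. n7.lab = 17  [terminal]
16. n8.mk = 23  [terminal]
17. n6.ok = 19  [g.lab + 2]
18. n6.tag = true  [e.mk > 22]
19. n6.live = false  [C.acc > 20]
20. n1.ok = 7  [D.sig * -2 - 5]
21. n1.tag = true  [C₀.acc > -8]
22. n1.live = true  [D.cnt > 28]
23. n9.acc = false  [C.live == false]
24. n10.acc = true  [true]
25. n11.lab = -5  [terminal]
26. n12.cnt = 8  [terminal]
27. n10.cnt = 14  [c.cnt + 6]
28. n10.hot = "nn"  ["nn"]
29. n10.sig = 6  [c.cnt - 2]
30. n9.cnt = 28  [D₁.sig + 22]
31. n9.hot = "nnu"  [D₁.hot ++ "u"]
32. n9.sig = 4  [D₁.sig - 2]
33. n13.acc = true  [C.tag and C.live]
34. n14.mk = 19  [terminal]
35. n15.mk = 1  [terminal]
36. n13.cnt = 28  [e₀.mk + 9]
37. n13.hot = "mq"  ["mq"]
38. n13.sig = 11  [e₀.mk - 8]
39. n0.off = false  [D₀.sig == D₁.sig]
40. n0.mk = false  [C.tag == false]

false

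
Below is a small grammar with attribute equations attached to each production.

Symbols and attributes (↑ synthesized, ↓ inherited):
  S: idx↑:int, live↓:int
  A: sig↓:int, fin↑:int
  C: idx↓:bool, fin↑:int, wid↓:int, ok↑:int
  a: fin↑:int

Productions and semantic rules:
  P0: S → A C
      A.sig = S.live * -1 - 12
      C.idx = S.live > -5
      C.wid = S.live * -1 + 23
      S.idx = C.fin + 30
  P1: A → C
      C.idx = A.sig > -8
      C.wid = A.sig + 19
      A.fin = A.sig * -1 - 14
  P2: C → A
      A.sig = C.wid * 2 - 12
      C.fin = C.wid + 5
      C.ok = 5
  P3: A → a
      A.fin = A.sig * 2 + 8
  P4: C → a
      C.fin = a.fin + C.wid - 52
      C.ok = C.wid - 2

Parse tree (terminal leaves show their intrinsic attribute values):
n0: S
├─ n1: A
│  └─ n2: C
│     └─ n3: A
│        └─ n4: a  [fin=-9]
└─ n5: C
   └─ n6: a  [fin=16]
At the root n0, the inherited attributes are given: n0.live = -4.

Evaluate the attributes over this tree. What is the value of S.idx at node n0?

21

1. n0.live = -4  [given at root]
2. n1.sig = -8  [S.live * -1 - 12]
3. n2.idx = false  [A.sig > -8]
4. n2.wid = 11  [A.sig + 19]
5. n3.sig = 10  [C.wid * 2 - 12]
6. n4.fin = -9  [terminal]
7. n3.fin = 28  [A.sig * 2 + 8]
8. n2.fin = 16  [C.wid + 5]
9. n2.ok = 5  [5]
10. n1.fin = -6  [A.sig * -1 - 14]
11. n5.idx = true  [S.live > -5]
12. n5.wid = 27  [S.live * -1 + 23]
13. n6.fin = 16  [terminal]
14. n5.fin = -9  [a.fin + C.wid - 52]
15. n5.ok = 25  [C.wid - 2]
16. n0.idx = 21  [C.fin + 30]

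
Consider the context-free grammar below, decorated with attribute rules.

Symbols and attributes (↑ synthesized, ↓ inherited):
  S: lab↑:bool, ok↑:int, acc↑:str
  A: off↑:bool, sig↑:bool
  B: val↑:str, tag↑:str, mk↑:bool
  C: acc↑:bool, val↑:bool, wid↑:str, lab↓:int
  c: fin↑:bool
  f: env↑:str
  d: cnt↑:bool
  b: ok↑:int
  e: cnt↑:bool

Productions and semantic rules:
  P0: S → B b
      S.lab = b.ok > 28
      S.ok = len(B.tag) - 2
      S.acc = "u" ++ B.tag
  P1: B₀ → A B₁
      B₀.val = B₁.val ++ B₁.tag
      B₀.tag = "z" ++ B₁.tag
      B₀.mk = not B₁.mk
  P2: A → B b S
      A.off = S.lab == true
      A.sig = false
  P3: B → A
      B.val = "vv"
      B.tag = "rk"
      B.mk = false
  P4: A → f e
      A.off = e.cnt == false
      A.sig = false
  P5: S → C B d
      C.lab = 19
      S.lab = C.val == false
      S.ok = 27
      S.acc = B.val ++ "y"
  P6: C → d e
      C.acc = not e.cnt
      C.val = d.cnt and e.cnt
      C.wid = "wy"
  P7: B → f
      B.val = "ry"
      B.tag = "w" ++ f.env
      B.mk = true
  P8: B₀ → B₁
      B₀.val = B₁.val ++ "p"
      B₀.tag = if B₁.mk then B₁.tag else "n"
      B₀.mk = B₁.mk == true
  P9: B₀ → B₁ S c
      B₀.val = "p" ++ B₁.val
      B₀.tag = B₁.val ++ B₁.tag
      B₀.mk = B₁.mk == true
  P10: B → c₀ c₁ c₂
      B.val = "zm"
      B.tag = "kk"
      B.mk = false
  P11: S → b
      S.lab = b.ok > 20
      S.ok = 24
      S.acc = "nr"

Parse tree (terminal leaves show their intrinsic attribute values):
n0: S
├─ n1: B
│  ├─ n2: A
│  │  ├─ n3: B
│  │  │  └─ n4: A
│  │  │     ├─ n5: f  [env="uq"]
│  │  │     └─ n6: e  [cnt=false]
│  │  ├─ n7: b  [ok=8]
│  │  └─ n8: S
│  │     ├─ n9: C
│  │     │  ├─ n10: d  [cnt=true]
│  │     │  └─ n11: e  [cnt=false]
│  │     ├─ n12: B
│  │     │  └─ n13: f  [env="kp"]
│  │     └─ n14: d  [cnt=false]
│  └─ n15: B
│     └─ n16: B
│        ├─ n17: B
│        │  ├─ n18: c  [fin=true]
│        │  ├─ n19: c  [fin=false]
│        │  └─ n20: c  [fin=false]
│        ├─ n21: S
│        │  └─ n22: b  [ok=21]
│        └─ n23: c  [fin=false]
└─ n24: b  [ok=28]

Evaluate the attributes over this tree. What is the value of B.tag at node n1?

"zn"

1. n5.env = "uq"  [terminal]
2. n6.cnt = false  [terminal]
3. n4.off = true  [e.cnt == false]
4. n4.sig = false  [false]
5. n3.val = "vv"  ["vv"]
6. n3.tag = "rk"  ["rk"]
7. n3.mk = false  [false]
8. n7.ok = 8  [terminal]
9. n9.lab = 19  [19]
10. n10.cnt = true  [terminal]
11. n11.cnt = false  [terminal]
12. n9.acc = true  [not e.cnt]
13. n9.val = false  [d.cnt and e.cnt]
14. n9.wid = "wy"  ["wy"]
15. n13.env = "kp"  [terminal]
16. n12.val = "ry"  ["ry"]
17. n12.tag = "wkp"  ["w" ++ f.env]
18. n12.mk = true  [true]
19. n14.cnt = false  [terminal]
20. n8.lab = true  [C.val == false]
21. n8.ok = 27  [27]
22. n8.acc = "ryy"  [B.val ++ "y"]
23. n2.off = true  [S.lab == true]
24. n2.sig = false  [false]
25. n18.fin = true  [terminal]
26. n19.fin = false  [terminal]
27. n20.fin = false  [terminal]
28. n17.val = "zm"  ["zm"]
29. n17.tag = "kk"  ["kk"]
30. n17.mk = false  [false]
31. n22.ok = 21  [terminal]
32. n21.lab = true  [b.ok > 20]
33. n21.ok = 24  [24]
34. n21.acc = "nr"  ["nr"]
35. n23.fin = false  [terminal]
36. n16.val = "pzm"  ["p" ++ B₁.val]
37. n16.tag = "zmkk"  [B₁.val ++ B₁.tag]
38. n16.mk = false  [B₁.mk == true]
39. n15.val = "pzmp"  [B₁.val ++ "p"]
40. n15.tag = "n"  [if B₁.mk then B₁.tag else "n"]
41. n15.mk = false  [B₁.mk == true]
42. n1.val = "pzmpn"  [B₁.val ++ B₁.tag]
43. n1.tag = "zn"  ["z" ++ B₁.tag]
44. n1.mk = true  [not B₁.mk]
45. n24.ok = 28  [terminal]
46. n0.lab = false  [b.ok > 28]
47. n0.ok = 0  [len(B.tag) - 2]
48. n0.acc = "uzn"  ["u" ++ B.tag]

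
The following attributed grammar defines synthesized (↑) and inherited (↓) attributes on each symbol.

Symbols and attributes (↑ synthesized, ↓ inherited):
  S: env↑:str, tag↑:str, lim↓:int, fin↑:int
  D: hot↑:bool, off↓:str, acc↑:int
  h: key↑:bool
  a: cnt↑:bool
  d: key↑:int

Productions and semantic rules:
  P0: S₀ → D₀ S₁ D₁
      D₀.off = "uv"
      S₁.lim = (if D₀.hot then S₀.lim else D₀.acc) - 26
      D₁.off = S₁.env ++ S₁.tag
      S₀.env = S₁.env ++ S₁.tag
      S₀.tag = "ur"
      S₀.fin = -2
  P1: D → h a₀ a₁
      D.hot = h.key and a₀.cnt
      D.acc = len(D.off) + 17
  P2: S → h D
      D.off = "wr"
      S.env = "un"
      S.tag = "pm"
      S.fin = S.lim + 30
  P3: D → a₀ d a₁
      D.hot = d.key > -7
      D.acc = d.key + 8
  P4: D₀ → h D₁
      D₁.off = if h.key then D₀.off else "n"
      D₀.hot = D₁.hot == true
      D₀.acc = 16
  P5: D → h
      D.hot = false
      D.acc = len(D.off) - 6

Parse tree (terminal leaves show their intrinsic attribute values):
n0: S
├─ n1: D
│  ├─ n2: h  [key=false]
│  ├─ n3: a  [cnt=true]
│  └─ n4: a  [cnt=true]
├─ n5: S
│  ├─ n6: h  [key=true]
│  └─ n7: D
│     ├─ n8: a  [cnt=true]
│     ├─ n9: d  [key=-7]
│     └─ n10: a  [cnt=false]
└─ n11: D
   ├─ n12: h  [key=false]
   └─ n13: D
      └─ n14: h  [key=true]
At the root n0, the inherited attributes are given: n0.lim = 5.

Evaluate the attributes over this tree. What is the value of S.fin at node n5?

1. n0.lim = 5  [given at root]
2. n1.off = "uv"  ["uv"]
3. n2.key = false  [terminal]
4. n3.cnt = true  [terminal]
5. n4.cnt = true  [terminal]
6. n1.hot = false  [h.key and a₀.cnt]
7. n1.acc = 19  [len(D.off) + 17]
8. n5.lim = -7  [(if D₀.hot then S₀.lim else D₀.acc) - 26]
9. n6.key = true  [terminal]
10. n7.off = "wr"  ["wr"]
11. n8.cnt = true  [terminal]
12. n9.key = -7  [terminal]
13. n10.cnt = false  [terminal]
14. n7.hot = false  [d.key > -7]
15. n7.acc = 1  [d.key + 8]
16. n5.env = "un"  ["un"]
17. n5.tag = "pm"  ["pm"]
18. n5.fin = 23  [S.lim + 30]
19. n11.off = "unpm"  [S₁.env ++ S₁.tag]
20. n12.key = false  [terminal]
21. n13.off = "n"  [if h.key then D₀.off else "n"]
22. n14.key = true  [terminal]
23. n13.hot = false  [false]
24. n13.acc = -5  [len(D.off) - 6]
25. n11.hot = false  [D₁.hot == true]
26. n11.acc = 16  [16]
27. n0.env = "unpm"  [S₁.env ++ S₁.tag]
28. n0.tag = "ur"  ["ur"]
29. n0.fin = -2  [-2]

23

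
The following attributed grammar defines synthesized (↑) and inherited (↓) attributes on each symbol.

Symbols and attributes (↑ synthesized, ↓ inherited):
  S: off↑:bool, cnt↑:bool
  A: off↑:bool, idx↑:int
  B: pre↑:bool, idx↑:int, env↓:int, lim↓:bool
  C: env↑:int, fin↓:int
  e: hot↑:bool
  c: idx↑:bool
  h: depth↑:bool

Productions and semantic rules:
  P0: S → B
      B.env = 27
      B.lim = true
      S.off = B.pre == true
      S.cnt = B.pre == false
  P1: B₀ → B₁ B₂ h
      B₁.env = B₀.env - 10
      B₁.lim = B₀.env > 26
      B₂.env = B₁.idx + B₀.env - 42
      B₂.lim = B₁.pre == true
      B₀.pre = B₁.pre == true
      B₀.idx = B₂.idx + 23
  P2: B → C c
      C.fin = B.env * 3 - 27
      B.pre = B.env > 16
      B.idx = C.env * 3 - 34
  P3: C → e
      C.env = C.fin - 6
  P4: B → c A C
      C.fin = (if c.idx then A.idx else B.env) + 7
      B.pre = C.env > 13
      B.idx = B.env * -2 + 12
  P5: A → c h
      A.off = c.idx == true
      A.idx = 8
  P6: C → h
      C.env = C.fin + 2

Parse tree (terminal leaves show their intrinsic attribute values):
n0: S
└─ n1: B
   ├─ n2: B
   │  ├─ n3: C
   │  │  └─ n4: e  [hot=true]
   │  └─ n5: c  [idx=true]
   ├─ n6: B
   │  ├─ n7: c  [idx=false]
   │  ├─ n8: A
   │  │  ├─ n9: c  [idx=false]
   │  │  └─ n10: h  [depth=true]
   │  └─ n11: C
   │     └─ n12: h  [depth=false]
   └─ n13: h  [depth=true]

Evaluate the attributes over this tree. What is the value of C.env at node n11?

1. n1.env = 27  [27]
2. n1.lim = true  [true]
3. n2.env = 17  [B₀.env - 10]
4. n2.lim = true  [B₀.env > 26]
5. n3.fin = 24  [B.env * 3 - 27]
6. n4.hot = true  [terminal]
7. n3.env = 18  [C.fin - 6]
8. n5.idx = true  [terminal]
9. n2.pre = true  [B.env > 16]
10. n2.idx = 20  [C.env * 3 - 34]
11. n6.env = 5  [B₁.idx + B₀.env - 42]
12. n6.lim = true  [B₁.pre == true]
13. n7.idx = false  [terminal]
14. n9.idx = false  [terminal]
15. n10.depth = true  [terminal]
16. n8.off = false  [c.idx == true]
17. n8.idx = 8  [8]
18. n11.fin = 12  [(if c.idx then A.idx else B.env) + 7]
19. n12.depth = false  [terminal]
20. n11.env = 14  [C.fin + 2]
21. n6.pre = true  [C.env > 13]
22. n6.idx = 2  [B.env * -2 + 12]
23. n13.depth = true  [terminal]
24. n1.pre = true  [B₁.pre == true]
25. n1.idx = 25  [B₂.idx + 23]
26. n0.off = true  [B.pre == true]
27. n0.cnt = false  [B.pre == false]

14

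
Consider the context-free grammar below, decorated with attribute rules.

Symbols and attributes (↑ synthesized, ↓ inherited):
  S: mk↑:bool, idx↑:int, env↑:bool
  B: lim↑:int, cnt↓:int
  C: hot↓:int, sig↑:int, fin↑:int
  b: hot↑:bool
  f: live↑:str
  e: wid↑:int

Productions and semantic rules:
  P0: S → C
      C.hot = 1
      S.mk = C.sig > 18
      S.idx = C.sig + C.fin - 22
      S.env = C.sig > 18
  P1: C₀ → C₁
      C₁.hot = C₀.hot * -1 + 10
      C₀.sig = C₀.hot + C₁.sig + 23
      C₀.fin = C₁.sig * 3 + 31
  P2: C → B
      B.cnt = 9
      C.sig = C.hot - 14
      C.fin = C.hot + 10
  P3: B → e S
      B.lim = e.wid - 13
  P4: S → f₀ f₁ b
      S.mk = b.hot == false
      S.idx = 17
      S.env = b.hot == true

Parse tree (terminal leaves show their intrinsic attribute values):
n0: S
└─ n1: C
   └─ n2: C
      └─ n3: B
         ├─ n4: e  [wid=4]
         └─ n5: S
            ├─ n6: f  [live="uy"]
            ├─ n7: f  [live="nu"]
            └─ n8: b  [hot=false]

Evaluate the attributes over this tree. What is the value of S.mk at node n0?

1. n1.hot = 1  [1]
2. n2.hot = 9  [C₀.hot * -1 + 10]
3. n3.cnt = 9  [9]
4. n4.wid = 4  [terminal]
5. n6.live = "uy"  [terminal]
6. n7.live = "nu"  [terminal]
7. n8.hot = false  [terminal]
8. n5.mk = true  [b.hot == false]
9. n5.idx = 17  [17]
10. n5.env = false  [b.hot == true]
11. n3.lim = -9  [e.wid - 13]
12. n2.sig = -5  [C.hot - 14]
13. n2.fin = 19  [C.hot + 10]
14. n1.sig = 19  [C₀.hot + C₁.sig + 23]
15. n1.fin = 16  [C₁.sig * 3 + 31]
16. n0.mk = true  [C.sig > 18]
17. n0.idx = 13  [C.sig + C.fin - 22]
18. n0.env = true  [C.sig > 18]

true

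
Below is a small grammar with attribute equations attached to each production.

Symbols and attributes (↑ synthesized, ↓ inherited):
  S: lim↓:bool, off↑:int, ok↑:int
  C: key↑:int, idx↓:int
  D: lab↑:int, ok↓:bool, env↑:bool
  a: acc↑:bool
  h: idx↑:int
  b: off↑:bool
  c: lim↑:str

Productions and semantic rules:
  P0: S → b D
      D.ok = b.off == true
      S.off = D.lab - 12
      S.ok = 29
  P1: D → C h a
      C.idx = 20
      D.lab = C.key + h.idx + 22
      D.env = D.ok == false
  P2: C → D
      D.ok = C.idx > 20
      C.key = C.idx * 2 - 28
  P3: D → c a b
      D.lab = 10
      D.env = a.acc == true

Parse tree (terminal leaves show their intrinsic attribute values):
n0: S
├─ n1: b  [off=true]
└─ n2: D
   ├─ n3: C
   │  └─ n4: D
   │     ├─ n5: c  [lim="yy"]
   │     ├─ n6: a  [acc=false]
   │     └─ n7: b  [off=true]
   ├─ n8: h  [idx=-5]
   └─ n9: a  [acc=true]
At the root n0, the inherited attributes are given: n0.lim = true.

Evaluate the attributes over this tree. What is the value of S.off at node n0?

17

1. n0.lim = true  [given at root]
2. n1.off = true  [terminal]
3. n2.ok = true  [b.off == true]
4. n3.idx = 20  [20]
5. n4.ok = false  [C.idx > 20]
6. n5.lim = "yy"  [terminal]
7. n6.acc = false  [terminal]
8. n7.off = true  [terminal]
9. n4.lab = 10  [10]
10. n4.env = false  [a.acc == true]
11. n3.key = 12  [C.idx * 2 - 28]
12. n8.idx = -5  [terminal]
13. n9.acc = true  [terminal]
14. n2.lab = 29  [C.key + h.idx + 22]
15. n2.env = false  [D.ok == false]
16. n0.off = 17  [D.lab - 12]
17. n0.ok = 29  [29]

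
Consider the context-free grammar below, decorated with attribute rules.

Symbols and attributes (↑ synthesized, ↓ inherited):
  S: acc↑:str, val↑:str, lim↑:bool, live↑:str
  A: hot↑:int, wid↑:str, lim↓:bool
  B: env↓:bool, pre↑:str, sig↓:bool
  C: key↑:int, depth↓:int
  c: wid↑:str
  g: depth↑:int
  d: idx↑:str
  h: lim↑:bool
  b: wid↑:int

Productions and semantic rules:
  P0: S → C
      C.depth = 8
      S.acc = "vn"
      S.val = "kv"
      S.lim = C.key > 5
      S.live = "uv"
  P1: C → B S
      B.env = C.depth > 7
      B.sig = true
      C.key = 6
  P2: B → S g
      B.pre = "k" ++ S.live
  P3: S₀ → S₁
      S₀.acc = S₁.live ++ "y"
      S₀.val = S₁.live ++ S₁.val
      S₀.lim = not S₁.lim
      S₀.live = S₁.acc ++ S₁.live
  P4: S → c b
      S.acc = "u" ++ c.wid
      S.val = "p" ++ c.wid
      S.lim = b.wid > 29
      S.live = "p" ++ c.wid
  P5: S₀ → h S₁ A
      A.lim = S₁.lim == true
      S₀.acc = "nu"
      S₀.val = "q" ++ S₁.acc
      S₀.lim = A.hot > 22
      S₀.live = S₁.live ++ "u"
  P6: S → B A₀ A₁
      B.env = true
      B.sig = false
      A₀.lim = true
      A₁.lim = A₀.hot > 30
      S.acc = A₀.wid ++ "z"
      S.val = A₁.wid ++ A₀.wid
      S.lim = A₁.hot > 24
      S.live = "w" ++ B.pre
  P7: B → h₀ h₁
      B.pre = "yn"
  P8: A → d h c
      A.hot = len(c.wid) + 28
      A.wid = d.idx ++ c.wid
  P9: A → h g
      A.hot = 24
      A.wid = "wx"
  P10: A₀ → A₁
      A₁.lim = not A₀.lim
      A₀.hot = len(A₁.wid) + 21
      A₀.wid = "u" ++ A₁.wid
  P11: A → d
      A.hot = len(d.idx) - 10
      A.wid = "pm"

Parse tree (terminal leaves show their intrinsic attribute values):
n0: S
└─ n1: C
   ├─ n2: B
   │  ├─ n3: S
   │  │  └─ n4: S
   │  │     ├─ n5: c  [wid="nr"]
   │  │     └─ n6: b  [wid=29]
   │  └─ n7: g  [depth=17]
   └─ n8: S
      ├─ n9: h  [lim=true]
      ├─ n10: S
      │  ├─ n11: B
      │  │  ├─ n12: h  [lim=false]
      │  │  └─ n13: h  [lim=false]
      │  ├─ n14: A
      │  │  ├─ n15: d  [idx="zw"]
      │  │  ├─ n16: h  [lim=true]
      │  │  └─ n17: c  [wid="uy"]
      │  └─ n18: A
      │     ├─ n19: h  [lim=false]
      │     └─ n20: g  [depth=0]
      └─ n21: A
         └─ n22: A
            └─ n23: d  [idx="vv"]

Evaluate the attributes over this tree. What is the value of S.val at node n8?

1. n1.depth = 8  [8]
2. n2.env = true  [C.depth > 7]
3. n2.sig = true  [true]
4. n5.wid = "nr"  [terminal]
5. n6.wid = 29  [terminal]
6. n4.acc = "unr"  ["u" ++ c.wid]
7. n4.val = "pnr"  ["p" ++ c.wid]
8. n4.lim = false  [b.wid > 29]
9. n4.live = "pnr"  ["p" ++ c.wid]
10. n3.acc = "pnry"  [S₁.live ++ "y"]
11. n3.val = "pnrpnr"  [S₁.live ++ S₁.val]
12. n3.lim = true  [not S₁.lim]
13. n3.live = "unrpnr"  [S₁.acc ++ S₁.live]
14. n7.depth = 17  [terminal]
15. n2.pre = "kunrpnr"  ["k" ++ S.live]
16. n9.lim = true  [terminal]
17. n11.env = true  [true]
18. n11.sig = false  [false]
19. n12.lim = false  [terminal]
20. n13.lim = false  [terminal]
21. n11.pre = "yn"  ["yn"]
22. n14.lim = true  [true]
23. n15.idx = "zw"  [terminal]
24. n16.lim = true  [terminal]
25. n17.wid = "uy"  [terminal]
26. n14.hot = 30  [len(c.wid) + 28]
27. n14.wid = "zwuy"  [d.idx ++ c.wid]
28. n18.lim = false  [A₀.hot > 30]
29. n19.lim = false  [terminal]
30. n20.depth = 0  [terminal]
31. n18.hot = 24  [24]
32. n18.wid = "wx"  ["wx"]
33. n10.acc = "zwuyz"  [A₀.wid ++ "z"]
34. n10.val = "wxzwuy"  [A₁.wid ++ A₀.wid]
35. n10.lim = false  [A₁.hot > 24]
36. n10.live = "wyn"  ["w" ++ B.pre]
37. n21.lim = false  [S₁.lim == true]
38. n22.lim = true  [not A₀.lim]
39. n23.idx = "vv"  [terminal]
40. n22.hot = -8  [len(d.idx) - 10]
41. n22.wid = "pm"  ["pm"]
42. n21.hot = 23  [len(A₁.wid) + 21]
43. n21.wid = "upm"  ["u" ++ A₁.wid]
44. n8.acc = "nu"  ["nu"]
45. n8.val = "qzwuyz"  ["q" ++ S₁.acc]
46. n8.lim = true  [A.hot > 22]
47. n8.live = "wynu"  [S₁.live ++ "u"]
48. n1.key = 6  [6]
49. n0.acc = "vn"  ["vn"]
50. n0.val = "kv"  ["kv"]
51. n0.lim = true  [C.key > 5]
52. n0.live = "uv"  ["uv"]

"qzwuyz"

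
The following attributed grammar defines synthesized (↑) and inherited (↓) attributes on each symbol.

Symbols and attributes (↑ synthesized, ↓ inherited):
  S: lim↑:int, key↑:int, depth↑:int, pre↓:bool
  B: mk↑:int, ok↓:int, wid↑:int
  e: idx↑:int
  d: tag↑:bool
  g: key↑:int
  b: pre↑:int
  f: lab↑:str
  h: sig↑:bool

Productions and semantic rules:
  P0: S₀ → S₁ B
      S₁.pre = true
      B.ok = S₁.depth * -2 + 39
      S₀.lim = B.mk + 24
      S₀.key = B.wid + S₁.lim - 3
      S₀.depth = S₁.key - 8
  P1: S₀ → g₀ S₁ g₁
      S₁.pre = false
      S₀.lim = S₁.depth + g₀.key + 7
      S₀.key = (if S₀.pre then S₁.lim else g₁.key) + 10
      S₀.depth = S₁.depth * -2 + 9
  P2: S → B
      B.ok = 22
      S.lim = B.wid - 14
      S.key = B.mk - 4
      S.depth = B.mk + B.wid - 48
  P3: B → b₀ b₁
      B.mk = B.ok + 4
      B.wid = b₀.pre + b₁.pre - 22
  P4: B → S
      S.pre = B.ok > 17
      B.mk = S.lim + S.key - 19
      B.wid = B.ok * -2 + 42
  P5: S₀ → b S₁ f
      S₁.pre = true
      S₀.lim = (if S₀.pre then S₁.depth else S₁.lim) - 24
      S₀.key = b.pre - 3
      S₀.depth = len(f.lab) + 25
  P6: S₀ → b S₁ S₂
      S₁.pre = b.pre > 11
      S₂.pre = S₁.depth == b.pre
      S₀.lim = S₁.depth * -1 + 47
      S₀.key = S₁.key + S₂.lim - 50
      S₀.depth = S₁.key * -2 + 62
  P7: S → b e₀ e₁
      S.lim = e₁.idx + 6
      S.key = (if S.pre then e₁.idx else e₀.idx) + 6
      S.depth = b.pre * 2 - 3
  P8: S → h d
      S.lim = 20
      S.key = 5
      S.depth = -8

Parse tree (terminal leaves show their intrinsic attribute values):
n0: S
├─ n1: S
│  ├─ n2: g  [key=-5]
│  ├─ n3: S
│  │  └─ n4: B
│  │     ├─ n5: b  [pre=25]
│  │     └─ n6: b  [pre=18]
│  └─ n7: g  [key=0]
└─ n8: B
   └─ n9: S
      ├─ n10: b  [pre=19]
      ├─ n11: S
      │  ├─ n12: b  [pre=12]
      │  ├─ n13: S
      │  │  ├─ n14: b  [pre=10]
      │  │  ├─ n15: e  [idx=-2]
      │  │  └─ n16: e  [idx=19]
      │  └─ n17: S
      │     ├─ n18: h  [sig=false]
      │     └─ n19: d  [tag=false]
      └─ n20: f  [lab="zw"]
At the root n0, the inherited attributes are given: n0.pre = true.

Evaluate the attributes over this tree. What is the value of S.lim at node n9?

1. n0.pre = true  [given at root]
2. n1.pre = true  [true]
3. n2.key = -5  [terminal]
4. n3.pre = false  [false]
5. n4.ok = 22  [22]
6. n5.pre = 25  [terminal]
7. n6.pre = 18  [terminal]
8. n4.mk = 26  [B.ok + 4]
9. n4.wid = 21  [b₀.pre + b₁.pre - 22]
10. n3.lim = 7  [B.wid - 14]
11. n3.key = 22  [B.mk - 4]
12. n3.depth = -1  [B.mk + B.wid - 48]
13. n7.key = 0  [terminal]
14. n1.lim = 1  [S₁.depth + g₀.key + 7]
15. n1.key = 17  [(if S₀.pre then S₁.lim else g₁.key) + 10]
16. n1.depth = 11  [S₁.depth * -2 + 9]
17. n8.ok = 17  [S₁.depth * -2 + 39]
18. n9.pre = false  [B.ok > 17]
19. n10.pre = 19  [terminal]
20. n11.pre = true  [true]
21. n12.pre = 12  [terminal]
22. n13.pre = true  [b.pre > 11]
23. n14.pre = 10  [terminal]
24. n15.idx = -2  [terminal]
25. n16.idx = 19  [terminal]
26. n13.lim = 25  [e₁.idx + 6]
27. n13.key = 25  [(if S.pre then e₁.idx else e₀.idx) + 6]
28. n13.depth = 17  [b.pre * 2 - 3]
29. n17.pre = false  [S₁.depth == b.pre]
30. n18.sig = false  [terminal]
31. n19.tag = false  [terminal]
32. n17.lim = 20  [20]
33. n17.key = 5  [5]
34. n17.depth = -8  [-8]
35. n11.lim = 30  [S₁.depth * -1 + 47]
36. n11.key = -5  [S₁.key + S₂.lim - 50]
37. n11.depth = 12  [S₁.key * -2 + 62]
38. n20.lab = "zw"  [terminal]
39. n9.lim = 6  [(if S₀.pre then S₁.depth else S₁.lim) - 24]
40. n9.key = 16  [b.pre - 3]
41. n9.depth = 27  [len(f.lab) + 25]
42. n8.mk = 3  [S.lim + S.key - 19]
43. n8.wid = 8  [B.ok * -2 + 42]
44. n0.lim = 27  [B.mk + 24]
45. n0.key = 6  [B.wid + S₁.lim - 3]
46. n0.depth = 9  [S₁.key - 8]

6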